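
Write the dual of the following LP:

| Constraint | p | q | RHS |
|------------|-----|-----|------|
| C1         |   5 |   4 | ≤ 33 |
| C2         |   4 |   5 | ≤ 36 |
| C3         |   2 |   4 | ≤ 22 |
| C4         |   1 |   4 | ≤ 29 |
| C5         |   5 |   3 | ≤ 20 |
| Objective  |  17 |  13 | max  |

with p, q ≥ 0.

Primal max cᵀx s.t. Ax ≤ b, x ≥ 0  →  Dual min bᵀy s.t. Aᵀy ≥ c, y ≥ 0.

Minimize: z = 33y1 + 36y2 + 22y3 + 29y4 + 20y5

Subject to:
  5y1 + 4y2 + 2y3 + y4 + 5y5 ≥ 17
  4y1 + 5y2 + 4y3 + 4y4 + 3y5 ≥ 13
  y1, y2, y3, y4, y5 ≥ 0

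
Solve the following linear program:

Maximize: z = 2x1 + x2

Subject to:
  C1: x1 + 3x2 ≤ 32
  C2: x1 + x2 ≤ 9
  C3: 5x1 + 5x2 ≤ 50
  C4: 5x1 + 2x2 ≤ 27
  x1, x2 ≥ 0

Evaluate the objective at each vertex of the feasible region:
  z(0, 0) = 0
  z(5.4, 0) = 10.8
  z(3, 6) = 12  ←
  z(0, 9) = 9
The maximum is at x1 = 3, x2 = 6.

x1 = 3, x2 = 6, z = 12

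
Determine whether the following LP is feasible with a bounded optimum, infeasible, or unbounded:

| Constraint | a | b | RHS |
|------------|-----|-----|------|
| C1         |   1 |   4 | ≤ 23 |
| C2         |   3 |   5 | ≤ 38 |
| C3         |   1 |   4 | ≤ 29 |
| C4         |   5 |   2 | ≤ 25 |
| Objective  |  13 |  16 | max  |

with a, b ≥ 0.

Feasible with a bounded optimal solution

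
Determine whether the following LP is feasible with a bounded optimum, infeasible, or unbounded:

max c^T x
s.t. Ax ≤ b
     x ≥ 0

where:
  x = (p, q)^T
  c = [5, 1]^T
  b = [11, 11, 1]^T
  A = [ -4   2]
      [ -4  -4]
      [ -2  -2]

Unbounded (objective can increase without bound)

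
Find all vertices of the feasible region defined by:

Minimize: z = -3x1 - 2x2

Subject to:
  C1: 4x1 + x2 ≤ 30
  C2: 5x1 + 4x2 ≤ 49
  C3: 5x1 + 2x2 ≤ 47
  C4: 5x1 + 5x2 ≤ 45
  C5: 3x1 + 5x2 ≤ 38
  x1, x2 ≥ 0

(0, 0), (7.5, 0), (7, 2), (3.5, 5.5), (0, 7.6)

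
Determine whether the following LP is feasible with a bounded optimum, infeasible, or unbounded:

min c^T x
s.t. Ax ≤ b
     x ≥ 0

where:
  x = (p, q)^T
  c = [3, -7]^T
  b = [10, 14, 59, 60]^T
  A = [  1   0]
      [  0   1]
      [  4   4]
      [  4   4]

Feasible with a bounded optimal solution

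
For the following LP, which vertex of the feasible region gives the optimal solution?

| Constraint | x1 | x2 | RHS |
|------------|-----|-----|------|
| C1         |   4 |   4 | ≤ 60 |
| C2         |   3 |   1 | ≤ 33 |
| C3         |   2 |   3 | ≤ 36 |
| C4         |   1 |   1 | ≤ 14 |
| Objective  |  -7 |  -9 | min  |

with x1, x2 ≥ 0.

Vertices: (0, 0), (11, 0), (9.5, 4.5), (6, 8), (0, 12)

Evaluate the objective at each vertex of the feasible region:
  z(0, 0) = 0
  z(11, 0) = -77
  z(9.5, 4.5) = -107
  z(6, 8) = -114  ←
  z(0, 12) = -108
The minimum is at x1 = 6, x2 = 8.

(6, 8)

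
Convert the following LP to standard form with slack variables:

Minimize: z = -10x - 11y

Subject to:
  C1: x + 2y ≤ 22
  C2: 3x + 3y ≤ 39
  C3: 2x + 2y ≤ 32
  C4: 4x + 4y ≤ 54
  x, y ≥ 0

min z = -10x - 11y

s.t.
  x + 2y + s1 = 22
  3x + 3y + s2 = 39
  2x + 2y + s3 = 32
  4x + 4y + s4 = 54
  x, y, s1, s2, s3, s4 ≥ 0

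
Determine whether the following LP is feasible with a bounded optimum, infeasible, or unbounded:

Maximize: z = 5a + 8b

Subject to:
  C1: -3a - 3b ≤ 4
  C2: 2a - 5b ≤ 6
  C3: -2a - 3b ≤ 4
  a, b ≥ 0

Unbounded (objective can increase without bound)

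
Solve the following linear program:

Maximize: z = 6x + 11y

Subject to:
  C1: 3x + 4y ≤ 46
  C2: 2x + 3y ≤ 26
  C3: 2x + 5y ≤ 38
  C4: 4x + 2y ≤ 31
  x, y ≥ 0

Evaluate the objective at each vertex of the feasible region:
  z(0, 0) = 0
  z(7.75, 0) = 46.5
  z(5.125, 5.25) = 88.5
  z(4, 6) = 90  ←
  z(0, 7.6) = 83.6
The maximum is at x = 4, y = 6.

x = 4, y = 6, z = 90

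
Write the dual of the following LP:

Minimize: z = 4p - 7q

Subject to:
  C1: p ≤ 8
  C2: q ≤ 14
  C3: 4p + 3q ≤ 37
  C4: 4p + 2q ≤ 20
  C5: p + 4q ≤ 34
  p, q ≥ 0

Primal min cᵀx s.t. Ax ≤ b, x ≥ 0  →  Dual max −bᵀy s.t. Aᵀy ≥ −c, y ≥ 0.

Maximize: z = -8y1 - 14y2 - 37y3 - 20y4 - 34y5

Subject to:
  y1 + 4y3 + 4y4 + y5 ≥ -4
  y2 + 3y3 + 2y4 + 4y5 ≥ 7
  y1, y2, y3, y4, y5 ≥ 0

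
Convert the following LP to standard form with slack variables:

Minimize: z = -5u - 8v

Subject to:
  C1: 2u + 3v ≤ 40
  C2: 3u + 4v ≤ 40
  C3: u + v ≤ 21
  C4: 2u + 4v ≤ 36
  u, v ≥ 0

min z = -5u - 8v

s.t.
  2u + 3v + s1 = 40
  3u + 4v + s2 = 40
  u + v + s3 = 21
  2u + 4v + s4 = 36
  u, v, s1, s2, s3, s4 ≥ 0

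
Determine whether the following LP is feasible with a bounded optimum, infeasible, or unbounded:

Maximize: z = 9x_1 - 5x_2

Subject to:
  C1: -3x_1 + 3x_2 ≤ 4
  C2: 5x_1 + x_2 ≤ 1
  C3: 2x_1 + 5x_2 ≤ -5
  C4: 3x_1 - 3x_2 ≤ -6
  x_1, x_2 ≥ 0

Infeasible (no feasible solution exists)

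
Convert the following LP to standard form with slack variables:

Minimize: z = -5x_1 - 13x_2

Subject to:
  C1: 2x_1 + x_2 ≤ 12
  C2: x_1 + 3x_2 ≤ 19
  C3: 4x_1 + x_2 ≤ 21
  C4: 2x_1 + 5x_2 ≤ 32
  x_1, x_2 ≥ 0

min z = -5x_1 - 13x_2

s.t.
  2x_1 + x_2 + s1 = 12
  x_1 + 3x_2 + s2 = 19
  4x_1 + x_2 + s3 = 21
  2x_1 + 5x_2 + s4 = 32
  x_1, x_2, s1, s2, s3, s4 ≥ 0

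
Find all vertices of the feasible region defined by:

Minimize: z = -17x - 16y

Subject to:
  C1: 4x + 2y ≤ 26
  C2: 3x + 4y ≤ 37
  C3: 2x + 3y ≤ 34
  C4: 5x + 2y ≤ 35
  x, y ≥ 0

(0, 0), (6.5, 0), (3, 7), (0, 9.25)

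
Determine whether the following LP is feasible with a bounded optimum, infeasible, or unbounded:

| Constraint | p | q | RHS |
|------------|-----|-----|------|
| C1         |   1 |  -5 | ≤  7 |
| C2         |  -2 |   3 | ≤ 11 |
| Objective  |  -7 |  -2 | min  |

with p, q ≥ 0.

Unbounded (objective can decrease without bound)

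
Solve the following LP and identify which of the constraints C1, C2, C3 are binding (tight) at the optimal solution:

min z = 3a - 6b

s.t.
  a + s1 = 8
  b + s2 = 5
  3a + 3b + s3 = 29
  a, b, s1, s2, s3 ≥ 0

At a = 0, b = 5, compute slack b - a·x for each constraint:
  C1: 8 − 0 = 8  (slack)
  C2: 5 − 5 = 0  (binding)
  C3: 29 − 15 = 14  (slack)

Optimal: a = 0, b = 5
Binding: C2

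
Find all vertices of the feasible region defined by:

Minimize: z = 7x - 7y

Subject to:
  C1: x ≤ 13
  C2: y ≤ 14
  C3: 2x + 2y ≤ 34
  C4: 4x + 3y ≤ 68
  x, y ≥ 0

(0, 0), (13, 0), (13, 4), (3, 14), (0, 14)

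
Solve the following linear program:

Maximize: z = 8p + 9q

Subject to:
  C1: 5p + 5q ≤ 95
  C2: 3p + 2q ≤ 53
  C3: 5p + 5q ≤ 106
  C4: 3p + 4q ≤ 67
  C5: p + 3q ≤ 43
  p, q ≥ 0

Evaluate the objective at each vertex of the feasible region:
  z(0, 0) = 0
  z(17.67, 0) = 141.3
  z(15, 4) = 156
  z(9, 10) = 162  ←
  z(5.8, 12.4) = 158
  z(0, 14.33) = 129
The maximum is at p = 9, q = 10.

p = 9, q = 10, z = 162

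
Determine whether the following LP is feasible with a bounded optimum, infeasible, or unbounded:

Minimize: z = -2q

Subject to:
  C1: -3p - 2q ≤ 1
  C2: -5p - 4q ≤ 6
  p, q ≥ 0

Unbounded (objective can decrease without bound)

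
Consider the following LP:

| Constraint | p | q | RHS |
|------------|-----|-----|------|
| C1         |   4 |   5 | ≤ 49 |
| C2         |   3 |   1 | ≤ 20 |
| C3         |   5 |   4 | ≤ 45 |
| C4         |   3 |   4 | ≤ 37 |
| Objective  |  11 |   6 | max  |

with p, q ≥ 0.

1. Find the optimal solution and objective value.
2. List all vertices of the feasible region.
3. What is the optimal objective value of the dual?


1. p = 5, q = 5, z = 85
2. (0, 0), (6.667, 0), (5, 5), (4, 6.25), (0, 9.25)
3. 85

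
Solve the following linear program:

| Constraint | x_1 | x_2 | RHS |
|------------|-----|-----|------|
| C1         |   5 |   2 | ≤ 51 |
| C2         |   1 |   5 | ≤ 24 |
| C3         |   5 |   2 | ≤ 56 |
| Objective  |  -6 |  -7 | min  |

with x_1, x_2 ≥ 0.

Evaluate the objective at each vertex of the feasible region:
  z(0, 0) = 0
  z(10.2, 0) = -61.2
  z(9, 3) = -75  ←
  z(0, 4.8) = -33.6
The minimum is at x_1 = 9, x_2 = 3.

x_1 = 9, x_2 = 3, z = -75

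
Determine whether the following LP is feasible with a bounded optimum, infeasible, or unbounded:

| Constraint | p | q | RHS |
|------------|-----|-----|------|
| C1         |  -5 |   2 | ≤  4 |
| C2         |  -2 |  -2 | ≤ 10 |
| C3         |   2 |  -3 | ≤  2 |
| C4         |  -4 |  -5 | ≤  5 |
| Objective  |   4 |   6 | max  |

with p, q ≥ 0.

Unbounded (objective can increase without bound)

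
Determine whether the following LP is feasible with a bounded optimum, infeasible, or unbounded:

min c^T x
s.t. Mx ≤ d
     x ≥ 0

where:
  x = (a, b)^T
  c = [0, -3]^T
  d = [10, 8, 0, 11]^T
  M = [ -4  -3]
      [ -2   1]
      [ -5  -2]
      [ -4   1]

Unbounded (objective can decrease without bound)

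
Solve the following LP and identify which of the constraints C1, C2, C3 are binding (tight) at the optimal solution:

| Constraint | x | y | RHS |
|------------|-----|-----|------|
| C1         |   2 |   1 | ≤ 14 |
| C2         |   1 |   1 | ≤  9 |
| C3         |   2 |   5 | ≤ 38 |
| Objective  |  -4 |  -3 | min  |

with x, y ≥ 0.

At x = 5, y = 4, compute slack b - a·x for each constraint:
  C1: 14 − 14 = 0  (binding)
  C2: 9 − 9 = 0  (binding)
  C3: 38 − 30 = 8  (slack)

Optimal: x = 5, y = 4
Binding: C1, C2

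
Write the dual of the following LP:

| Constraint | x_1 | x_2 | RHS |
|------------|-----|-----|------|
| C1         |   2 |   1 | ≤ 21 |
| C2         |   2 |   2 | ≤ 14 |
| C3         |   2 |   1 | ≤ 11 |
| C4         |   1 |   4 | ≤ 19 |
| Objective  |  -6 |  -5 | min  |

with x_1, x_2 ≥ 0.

Primal min cᵀx s.t. Ax ≤ b, x ≥ 0  →  Dual max −bᵀy s.t. Aᵀy ≥ −c, y ≥ 0.

Maximize: z = -21y1 - 14y2 - 11y3 - 19y4

Subject to:
  2y1 + 2y2 + 2y3 + y4 ≥ 6
  y1 + 2y2 + y3 + 4y4 ≥ 5
  y1, y2, y3, y4 ≥ 0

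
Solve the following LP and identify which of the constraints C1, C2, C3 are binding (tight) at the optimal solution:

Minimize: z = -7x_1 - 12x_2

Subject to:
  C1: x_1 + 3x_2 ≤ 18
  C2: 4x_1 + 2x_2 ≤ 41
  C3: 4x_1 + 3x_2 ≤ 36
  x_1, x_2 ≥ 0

At x_1 = 6, x_2 = 4, compute slack b - a·x for each constraint:
  C1: 18 − 18 = 0  (binding)
  C2: 41 − 32 = 9  (slack)
  C3: 36 − 36 = 0  (binding)

Optimal: x_1 = 6, x_2 = 4
Binding: C1, C3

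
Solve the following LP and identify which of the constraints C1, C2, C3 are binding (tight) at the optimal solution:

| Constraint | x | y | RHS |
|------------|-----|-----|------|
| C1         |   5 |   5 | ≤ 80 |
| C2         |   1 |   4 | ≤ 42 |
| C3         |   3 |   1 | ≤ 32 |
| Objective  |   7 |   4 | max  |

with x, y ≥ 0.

At x = 8, y = 8, compute slack b - a·x for each constraint:
  C1: 80 − 80 = 0  (binding)
  C2: 42 − 40 = 2  (slack)
  C3: 32 − 32 = 0  (binding)

Optimal: x = 8, y = 8
Binding: C1, C3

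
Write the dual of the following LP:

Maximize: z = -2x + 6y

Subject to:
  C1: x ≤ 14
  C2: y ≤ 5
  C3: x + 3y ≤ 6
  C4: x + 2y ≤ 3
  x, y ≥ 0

Primal max cᵀx s.t. Ax ≤ b, x ≥ 0  →  Dual min bᵀy s.t. Aᵀy ≥ c, y ≥ 0.

Minimize: z = 14y1 + 5y2 + 6y3 + 3y4

Subject to:
  y1 + y3 + y4 ≥ -2
  y2 + 3y3 + 2y4 ≥ 6
  y1, y2, y3, y4 ≥ 0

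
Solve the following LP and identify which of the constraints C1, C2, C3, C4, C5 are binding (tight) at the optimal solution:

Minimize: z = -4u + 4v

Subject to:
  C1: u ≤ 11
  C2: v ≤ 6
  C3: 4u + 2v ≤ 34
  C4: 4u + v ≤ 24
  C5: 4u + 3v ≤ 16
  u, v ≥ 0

At u = 4, v = 0, compute slack b - a·x for each constraint:
  C1: 11 − 4 = 7  (slack)
  C2: 6 − 0 = 6  (slack)
  C3: 34 − 16 = 18  (slack)
  C4: 24 − 16 = 8  (slack)
  C5: 16 − 16 = 0  (binding)

Optimal: u = 4, v = 0
Binding: C5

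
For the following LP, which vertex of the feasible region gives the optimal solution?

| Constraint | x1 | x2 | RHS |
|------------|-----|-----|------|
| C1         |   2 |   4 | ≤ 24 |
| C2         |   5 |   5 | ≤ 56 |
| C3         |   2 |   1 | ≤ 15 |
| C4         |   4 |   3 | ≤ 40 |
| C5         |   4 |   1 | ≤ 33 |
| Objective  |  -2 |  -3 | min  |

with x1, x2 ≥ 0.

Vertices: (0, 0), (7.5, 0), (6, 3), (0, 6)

Evaluate the objective at each vertex of the feasible region:
  z(0, 0) = 0
  z(7.5, 0) = -15
  z(6, 3) = -21  ←
  z(0, 6) = -18
The minimum is at x1 = 6, x2 = 3.

(6, 3)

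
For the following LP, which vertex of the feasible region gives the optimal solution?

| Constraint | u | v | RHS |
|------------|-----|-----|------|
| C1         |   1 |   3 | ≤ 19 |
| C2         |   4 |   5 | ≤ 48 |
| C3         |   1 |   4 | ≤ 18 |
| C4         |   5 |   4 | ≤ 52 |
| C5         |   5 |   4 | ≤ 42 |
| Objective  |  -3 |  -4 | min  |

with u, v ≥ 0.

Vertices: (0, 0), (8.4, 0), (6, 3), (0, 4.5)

Evaluate the objective at each vertex of the feasible region:
  z(0, 0) = 0
  z(8.4, 0) = -25.2
  z(6, 3) = -30  ←
  z(0, 4.5) = -18
The minimum is at u = 6, v = 3.

(6, 3)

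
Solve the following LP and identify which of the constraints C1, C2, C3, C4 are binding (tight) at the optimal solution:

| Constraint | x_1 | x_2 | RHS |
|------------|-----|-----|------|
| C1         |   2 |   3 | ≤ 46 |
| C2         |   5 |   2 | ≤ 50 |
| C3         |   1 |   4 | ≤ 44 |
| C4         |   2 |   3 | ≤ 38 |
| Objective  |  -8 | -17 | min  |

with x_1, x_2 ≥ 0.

At x_1 = 4, x_2 = 10, compute slack b - a·x for each constraint:
  C1: 46 − 38 = 8  (slack)
  C2: 50 − 40 = 10  (slack)
  C3: 44 − 44 = 0  (binding)
  C4: 38 − 38 = 0  (binding)

Optimal: x_1 = 4, x_2 = 10
Binding: C3, C4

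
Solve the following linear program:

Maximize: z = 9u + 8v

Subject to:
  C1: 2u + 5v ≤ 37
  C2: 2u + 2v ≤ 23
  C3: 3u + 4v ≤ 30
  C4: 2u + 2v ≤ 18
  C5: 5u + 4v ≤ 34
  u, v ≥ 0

Evaluate the objective at each vertex of the feasible region:
  z(0, 0) = 0
  z(6.8, 0) = 61.2
  z(2, 6) = 66  ←
  z(0.2857, 7.286) = 60.86
  z(0, 7.4) = 59.2
The maximum is at u = 2, v = 6.

u = 2, v = 6, z = 66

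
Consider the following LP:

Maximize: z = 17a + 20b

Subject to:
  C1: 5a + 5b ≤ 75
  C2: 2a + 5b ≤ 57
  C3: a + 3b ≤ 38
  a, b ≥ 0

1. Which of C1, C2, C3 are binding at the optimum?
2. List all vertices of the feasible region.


1. C1, C2
2. (0, 0), (15, 0), (6, 9), (0, 11.4)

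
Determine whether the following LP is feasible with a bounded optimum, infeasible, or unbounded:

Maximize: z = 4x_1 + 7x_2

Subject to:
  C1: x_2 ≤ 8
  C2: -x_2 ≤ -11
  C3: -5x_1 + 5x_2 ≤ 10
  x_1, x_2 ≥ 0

Infeasible (no feasible solution exists)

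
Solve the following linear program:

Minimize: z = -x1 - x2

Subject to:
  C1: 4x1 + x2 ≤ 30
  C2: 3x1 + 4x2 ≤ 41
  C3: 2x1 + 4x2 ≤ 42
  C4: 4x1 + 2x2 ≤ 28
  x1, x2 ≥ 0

Evaluate the objective at each vertex of the feasible region:
  z(0, 0) = 0
  z(7, 0) = -7
  z(3, 8) = -11  ←
  z(0, 10.25) = -10.25
The minimum is at x1 = 3, x2 = 8.

x1 = 3, x2 = 8, z = -11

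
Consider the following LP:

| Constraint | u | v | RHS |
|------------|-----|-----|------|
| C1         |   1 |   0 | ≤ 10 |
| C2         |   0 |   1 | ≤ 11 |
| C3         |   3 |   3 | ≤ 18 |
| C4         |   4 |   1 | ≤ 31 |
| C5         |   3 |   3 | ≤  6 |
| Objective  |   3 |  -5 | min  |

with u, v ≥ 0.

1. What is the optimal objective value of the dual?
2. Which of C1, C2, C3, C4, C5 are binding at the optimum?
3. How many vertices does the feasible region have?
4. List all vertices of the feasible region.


1. -10
2. C5
3. 3
4. (0, 0), (2, 0), (0, 2)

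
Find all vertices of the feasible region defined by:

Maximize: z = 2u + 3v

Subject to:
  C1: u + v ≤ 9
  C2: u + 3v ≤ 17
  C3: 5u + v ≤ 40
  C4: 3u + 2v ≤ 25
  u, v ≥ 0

(0, 0), (8, 0), (7.857, 0.7143), (7, 2), (5, 4), (0, 5.667)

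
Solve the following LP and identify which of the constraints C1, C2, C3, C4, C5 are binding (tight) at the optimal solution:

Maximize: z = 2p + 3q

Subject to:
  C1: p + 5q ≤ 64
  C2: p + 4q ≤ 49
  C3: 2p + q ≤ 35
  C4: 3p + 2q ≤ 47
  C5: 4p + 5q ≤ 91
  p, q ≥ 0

At p = 9, q = 10, compute slack b - a·x for each constraint:
  C1: 64 − 59 = 5  (slack)
  C2: 49 − 49 = 0  (binding)
  C3: 35 − 28 = 7  (slack)
  C4: 47 − 47 = 0  (binding)
  C5: 91 − 86 = 5  (slack)

Optimal: p = 9, q = 10
Binding: C2, C4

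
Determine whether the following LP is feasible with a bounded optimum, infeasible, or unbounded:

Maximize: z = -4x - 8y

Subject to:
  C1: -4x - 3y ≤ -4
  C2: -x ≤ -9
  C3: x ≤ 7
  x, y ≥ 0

Infeasible (no feasible solution exists)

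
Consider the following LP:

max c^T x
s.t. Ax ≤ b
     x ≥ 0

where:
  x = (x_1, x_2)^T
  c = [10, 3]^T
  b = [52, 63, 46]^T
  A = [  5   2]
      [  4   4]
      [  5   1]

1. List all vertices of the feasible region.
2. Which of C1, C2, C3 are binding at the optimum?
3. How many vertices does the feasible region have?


1. (0, 0), (9.2, 0), (8, 6), (6.833, 8.917), (0, 15.75)
2. C1, C3
3. 5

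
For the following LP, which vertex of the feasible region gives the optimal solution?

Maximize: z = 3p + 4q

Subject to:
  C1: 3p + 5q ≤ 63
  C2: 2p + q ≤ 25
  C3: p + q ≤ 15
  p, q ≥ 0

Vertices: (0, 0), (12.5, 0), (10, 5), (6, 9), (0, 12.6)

Evaluate the objective at each vertex of the feasible region:
  z(0, 0) = 0
  z(12.5, 0) = 37.5
  z(10, 5) = 50
  z(6, 9) = 54  ←
  z(0, 12.6) = 50.4
The maximum is at p = 6, q = 9.

(6, 9)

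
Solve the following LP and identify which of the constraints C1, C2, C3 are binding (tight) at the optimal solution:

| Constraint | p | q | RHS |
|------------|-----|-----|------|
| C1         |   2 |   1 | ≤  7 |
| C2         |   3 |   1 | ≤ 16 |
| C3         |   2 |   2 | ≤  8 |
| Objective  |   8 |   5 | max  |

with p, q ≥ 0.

At p = 3, q = 1, compute slack b - a·x for each constraint:
  C1: 7 − 7 = 0  (binding)
  C2: 16 − 10 = 6  (slack)
  C3: 8 − 8 = 0  (binding)

Optimal: p = 3, q = 1
Binding: C1, C3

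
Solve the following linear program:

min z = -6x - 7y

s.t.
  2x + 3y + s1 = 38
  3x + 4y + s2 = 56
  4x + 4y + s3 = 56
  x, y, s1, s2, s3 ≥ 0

Evaluate the objective at each vertex of the feasible region:
  z(0, 0) = 0
  z(14, 0) = -84
  z(4, 10) = -94  ←
  z(0, 12.67) = -88.67
The minimum is at x = 4, y = 10.

x = 4, y = 10, z = -94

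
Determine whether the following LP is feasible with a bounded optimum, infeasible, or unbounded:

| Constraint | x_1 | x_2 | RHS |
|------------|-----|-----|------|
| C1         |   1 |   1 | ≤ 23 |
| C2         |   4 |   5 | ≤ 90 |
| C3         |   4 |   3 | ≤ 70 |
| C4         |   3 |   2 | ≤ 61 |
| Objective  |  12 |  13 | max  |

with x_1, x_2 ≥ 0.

Feasible with a bounded optimal solution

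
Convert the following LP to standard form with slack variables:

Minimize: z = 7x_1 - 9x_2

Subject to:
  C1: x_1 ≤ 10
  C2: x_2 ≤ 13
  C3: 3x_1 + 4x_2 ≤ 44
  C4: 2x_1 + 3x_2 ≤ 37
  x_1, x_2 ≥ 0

min z = 7x_1 - 9x_2

s.t.
  x_1 + s1 = 10
  x_2 + s2 = 13
  3x_1 + 4x_2 + s3 = 44
  2x_1 + 3x_2 + s4 = 37
  x_1, x_2, s1, s2, s3, s4 ≥ 0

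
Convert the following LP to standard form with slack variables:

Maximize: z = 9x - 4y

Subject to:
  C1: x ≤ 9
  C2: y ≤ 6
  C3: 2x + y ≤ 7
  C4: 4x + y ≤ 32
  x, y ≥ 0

max z = 9x - 4y

s.t.
  x + s1 = 9
  y + s2 = 6
  2x + y + s3 = 7
  4x + y + s4 = 32
  x, y, s1, s2, s3, s4 ≥ 0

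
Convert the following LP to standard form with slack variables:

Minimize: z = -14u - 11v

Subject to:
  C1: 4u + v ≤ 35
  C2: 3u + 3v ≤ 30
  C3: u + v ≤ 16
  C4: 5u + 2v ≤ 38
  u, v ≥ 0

min z = -14u - 11v

s.t.
  4u + v + s1 = 35
  3u + 3v + s2 = 30
  u + v + s3 = 16
  5u + 2v + s4 = 38
  u, v, s1, s2, s3, s4 ≥ 0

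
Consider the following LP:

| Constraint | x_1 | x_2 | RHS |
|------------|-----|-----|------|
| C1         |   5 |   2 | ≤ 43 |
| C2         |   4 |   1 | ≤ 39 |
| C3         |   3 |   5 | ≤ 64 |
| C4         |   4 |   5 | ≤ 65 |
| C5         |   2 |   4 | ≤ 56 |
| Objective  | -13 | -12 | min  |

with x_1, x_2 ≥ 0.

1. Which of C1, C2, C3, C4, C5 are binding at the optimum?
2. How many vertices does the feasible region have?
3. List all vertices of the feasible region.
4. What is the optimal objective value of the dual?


1. C1, C4
2. 5
3. (0, 0), (8.6, 0), (5, 9), (1, 12.2), (0, 12.8)
4. -173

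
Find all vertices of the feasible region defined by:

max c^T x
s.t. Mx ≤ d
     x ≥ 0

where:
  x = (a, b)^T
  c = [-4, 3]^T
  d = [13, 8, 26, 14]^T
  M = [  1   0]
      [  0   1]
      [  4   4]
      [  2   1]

(0, 0), (6.5, 0), (0, 6.5)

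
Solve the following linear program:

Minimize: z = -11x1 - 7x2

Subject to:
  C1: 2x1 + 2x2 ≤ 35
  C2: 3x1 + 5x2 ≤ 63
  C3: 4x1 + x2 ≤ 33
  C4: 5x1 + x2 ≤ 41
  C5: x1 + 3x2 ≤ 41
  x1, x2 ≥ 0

Evaluate the objective at each vertex of the feasible region:
  z(0, 0) = 0
  z(8.2, 0) = -90.2
  z(8, 1) = -95
  z(6, 9) = -129  ←
  z(0, 12.6) = -88.2
The minimum is at x1 = 6, x2 = 9.

x1 = 6, x2 = 9, z = -129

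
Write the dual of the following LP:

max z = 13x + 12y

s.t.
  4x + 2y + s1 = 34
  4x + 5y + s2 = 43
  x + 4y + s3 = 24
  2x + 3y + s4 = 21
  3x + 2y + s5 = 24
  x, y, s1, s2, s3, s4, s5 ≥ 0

Primal max cᵀx s.t. Ax ≤ b, x ≥ 0  →  Dual min bᵀy s.t. Aᵀy ≥ c, y ≥ 0.

Minimize: z = 34y1 + 43y2 + 24y3 + 21y4 + 24y5

Subject to:
  4y1 + 4y2 + y3 + 2y4 + 3y5 ≥ 13
  2y1 + 5y2 + 4y3 + 3y4 + 2y5 ≥ 12
  y1, y2, y3, y4, y5 ≥ 0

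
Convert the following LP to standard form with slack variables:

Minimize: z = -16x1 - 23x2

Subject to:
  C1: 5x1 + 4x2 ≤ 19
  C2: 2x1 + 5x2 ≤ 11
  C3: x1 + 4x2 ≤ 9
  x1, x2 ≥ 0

min z = -16x1 - 23x2

s.t.
  5x1 + 4x2 + s1 = 19
  2x1 + 5x2 + s2 = 11
  x1 + 4x2 + s3 = 9
  x1, x2, s1, s2, s3 ≥ 0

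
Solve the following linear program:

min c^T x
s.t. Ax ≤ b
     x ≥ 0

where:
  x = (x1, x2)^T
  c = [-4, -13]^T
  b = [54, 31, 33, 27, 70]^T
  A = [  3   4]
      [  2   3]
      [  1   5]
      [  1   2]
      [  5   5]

Evaluate the objective at each vertex of the feasible region:
  z(0, 0) = 0
  z(14, 0) = -56
  z(11, 3) = -83
  z(8, 5) = -97  ←
  z(0, 6.6) = -85.8
The minimum is at x1 = 8, x2 = 5.

x1 = 8, x2 = 5, z = -97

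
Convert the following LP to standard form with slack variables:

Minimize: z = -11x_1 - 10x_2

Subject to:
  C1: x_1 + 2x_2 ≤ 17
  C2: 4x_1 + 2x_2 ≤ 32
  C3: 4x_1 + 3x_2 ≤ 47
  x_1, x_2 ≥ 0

min z = -11x_1 - 10x_2

s.t.
  x_1 + 2x_2 + s1 = 17
  4x_1 + 2x_2 + s2 = 32
  4x_1 + 3x_2 + s3 = 47
  x_1, x_2, s1, s2, s3 ≥ 0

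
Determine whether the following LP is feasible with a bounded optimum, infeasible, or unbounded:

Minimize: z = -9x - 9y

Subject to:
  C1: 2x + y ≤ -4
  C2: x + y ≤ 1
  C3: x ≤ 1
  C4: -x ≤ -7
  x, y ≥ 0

Infeasible (no feasible solution exists)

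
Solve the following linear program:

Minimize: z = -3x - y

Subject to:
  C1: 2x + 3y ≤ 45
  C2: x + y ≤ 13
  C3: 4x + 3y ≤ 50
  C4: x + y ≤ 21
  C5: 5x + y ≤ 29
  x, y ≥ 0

Evaluate the objective at each vertex of the feasible region:
  z(0, 0) = 0
  z(5.8, 0) = -17.4
  z(4, 9) = -21  ←
  z(0, 13) = -13
The minimum is at x = 4, y = 9.

x = 4, y = 9, z = -21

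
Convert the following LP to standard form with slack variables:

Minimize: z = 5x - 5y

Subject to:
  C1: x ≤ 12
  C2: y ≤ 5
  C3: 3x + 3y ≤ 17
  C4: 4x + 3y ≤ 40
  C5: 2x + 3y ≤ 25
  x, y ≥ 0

min z = 5x - 5y

s.t.
  x + s1 = 12
  y + s2 = 5
  3x + 3y + s3 = 17
  4x + 3y + s4 = 40
  2x + 3y + s5 = 25
  x, y, s1, s2, s3, s4, s5 ≥ 0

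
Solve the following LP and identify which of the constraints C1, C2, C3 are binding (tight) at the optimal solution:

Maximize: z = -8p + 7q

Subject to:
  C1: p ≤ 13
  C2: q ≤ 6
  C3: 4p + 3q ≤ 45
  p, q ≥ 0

At p = 0, q = 6, compute slack b - a·x for each constraint:
  C1: 13 − 0 = 13  (slack)
  C2: 6 − 6 = 0  (binding)
  C3: 45 − 18 = 27  (slack)

Optimal: p = 0, q = 6
Binding: C2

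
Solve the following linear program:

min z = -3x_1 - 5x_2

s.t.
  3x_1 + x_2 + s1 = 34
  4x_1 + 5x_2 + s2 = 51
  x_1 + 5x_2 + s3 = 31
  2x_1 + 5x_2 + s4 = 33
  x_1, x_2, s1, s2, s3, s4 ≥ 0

Evaluate the objective at each vertex of the feasible region:
  z(0, 0) = 0
  z(11.33, 0) = -34
  z(10.82, 1.545) = -40.18
  z(9, 3) = -42  ←
  z(2, 5.8) = -35
  z(0, 6.2) = -31
The minimum is at x_1 = 9, x_2 = 3.

x_1 = 9, x_2 = 3, z = -42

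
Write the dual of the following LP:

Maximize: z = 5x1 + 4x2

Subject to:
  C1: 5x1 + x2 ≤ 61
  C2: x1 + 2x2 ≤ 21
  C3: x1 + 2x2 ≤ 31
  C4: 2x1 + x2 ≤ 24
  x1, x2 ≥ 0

Primal max cᵀx s.t. Ax ≤ b, x ≥ 0  →  Dual min bᵀy s.t. Aᵀy ≥ c, y ≥ 0.

Minimize: z = 61y1 + 21y2 + 31y3 + 24y4

Subject to:
  5y1 + y2 + y3 + 2y4 ≥ 5
  y1 + 2y2 + 2y3 + y4 ≥ 4
  y1, y2, y3, y4 ≥ 0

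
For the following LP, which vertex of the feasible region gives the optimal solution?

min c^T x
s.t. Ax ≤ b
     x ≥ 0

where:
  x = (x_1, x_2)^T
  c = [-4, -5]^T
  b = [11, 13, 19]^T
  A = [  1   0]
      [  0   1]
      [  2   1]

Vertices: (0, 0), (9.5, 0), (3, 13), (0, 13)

Evaluate the objective at each vertex of the feasible region:
  z(0, 0) = 0
  z(9.5, 0) = -38
  z(3, 13) = -77  ←
  z(0, 13) = -65
The minimum is at x_1 = 3, x_2 = 13.

(3, 13)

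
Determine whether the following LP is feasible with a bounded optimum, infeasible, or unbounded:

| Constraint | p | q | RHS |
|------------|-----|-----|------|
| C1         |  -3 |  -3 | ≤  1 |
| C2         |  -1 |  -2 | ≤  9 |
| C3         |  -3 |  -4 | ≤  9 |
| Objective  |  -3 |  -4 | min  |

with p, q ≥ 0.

Unbounded (objective can decrease without bound)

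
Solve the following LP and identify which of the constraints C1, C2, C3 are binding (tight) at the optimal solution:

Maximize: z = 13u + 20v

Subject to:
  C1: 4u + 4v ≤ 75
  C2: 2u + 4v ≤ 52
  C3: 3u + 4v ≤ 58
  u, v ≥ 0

At u = 6, v = 10, compute slack b - a·x for each constraint:
  C1: 75 − 64 = 11  (slack)
  C2: 52 − 52 = 0  (binding)
  C3: 58 − 58 = 0  (binding)

Optimal: u = 6, v = 10
Binding: C2, C3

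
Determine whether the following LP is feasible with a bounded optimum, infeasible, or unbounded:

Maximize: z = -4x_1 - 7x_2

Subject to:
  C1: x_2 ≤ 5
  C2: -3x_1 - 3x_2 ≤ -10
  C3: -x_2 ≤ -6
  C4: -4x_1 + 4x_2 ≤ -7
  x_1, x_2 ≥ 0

Infeasible (no feasible solution exists)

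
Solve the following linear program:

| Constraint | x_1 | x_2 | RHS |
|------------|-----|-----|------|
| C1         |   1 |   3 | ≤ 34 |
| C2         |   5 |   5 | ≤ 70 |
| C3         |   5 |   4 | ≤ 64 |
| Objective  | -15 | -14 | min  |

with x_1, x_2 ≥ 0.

Evaluate the objective at each vertex of the feasible region:
  z(0, 0) = 0
  z(12.8, 0) = -192
  z(8, 6) = -204  ←
  z(4, 10) = -200
  z(0, 11.33) = -158.7
The minimum is at x_1 = 8, x_2 = 6.

x_1 = 8, x_2 = 6, z = -204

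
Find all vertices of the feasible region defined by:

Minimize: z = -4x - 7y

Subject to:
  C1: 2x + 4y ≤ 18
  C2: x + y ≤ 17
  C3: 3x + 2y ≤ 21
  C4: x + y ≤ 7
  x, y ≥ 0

(0, 0), (7, 0), (5, 2), (0, 4.5)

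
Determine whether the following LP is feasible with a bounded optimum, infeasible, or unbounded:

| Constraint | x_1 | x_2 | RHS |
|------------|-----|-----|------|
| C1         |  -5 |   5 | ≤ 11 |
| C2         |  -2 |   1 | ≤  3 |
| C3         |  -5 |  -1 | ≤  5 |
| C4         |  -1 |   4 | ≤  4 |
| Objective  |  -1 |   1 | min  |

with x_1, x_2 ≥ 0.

Unbounded (objective can decrease without bound)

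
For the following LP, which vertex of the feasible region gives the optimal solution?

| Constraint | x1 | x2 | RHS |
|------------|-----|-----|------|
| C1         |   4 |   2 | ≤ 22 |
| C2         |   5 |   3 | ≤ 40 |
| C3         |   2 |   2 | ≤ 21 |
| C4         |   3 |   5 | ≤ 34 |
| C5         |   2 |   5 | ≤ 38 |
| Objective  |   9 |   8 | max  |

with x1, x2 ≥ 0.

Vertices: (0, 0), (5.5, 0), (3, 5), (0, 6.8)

Evaluate the objective at each vertex of the feasible region:
  z(0, 0) = 0
  z(5.5, 0) = 49.5
  z(3, 5) = 67  ←
  z(0, 6.8) = 54.4
The maximum is at x1 = 3, x2 = 5.

(3, 5)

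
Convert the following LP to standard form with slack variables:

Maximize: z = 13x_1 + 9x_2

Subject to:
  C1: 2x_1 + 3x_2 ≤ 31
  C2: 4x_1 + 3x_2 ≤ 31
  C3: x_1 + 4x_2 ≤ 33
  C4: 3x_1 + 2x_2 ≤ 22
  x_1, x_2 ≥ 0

max z = 13x_1 + 9x_2

s.t.
  2x_1 + 3x_2 + s1 = 31
  4x_1 + 3x_2 + s2 = 31
  x_1 + 4x_2 + s3 = 33
  3x_1 + 2x_2 + s4 = 22
  x_1, x_2, s1, s2, s3, s4 ≥ 0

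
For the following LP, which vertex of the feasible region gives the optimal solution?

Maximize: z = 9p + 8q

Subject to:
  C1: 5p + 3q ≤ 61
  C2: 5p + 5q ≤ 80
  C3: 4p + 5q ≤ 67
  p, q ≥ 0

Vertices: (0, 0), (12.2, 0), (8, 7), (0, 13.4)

Evaluate the objective at each vertex of the feasible region:
  z(0, 0) = 0
  z(12.2, 0) = 109.8
  z(8, 7) = 128  ←
  z(0, 13.4) = 107.2
The maximum is at p = 8, q = 7.

(8, 7)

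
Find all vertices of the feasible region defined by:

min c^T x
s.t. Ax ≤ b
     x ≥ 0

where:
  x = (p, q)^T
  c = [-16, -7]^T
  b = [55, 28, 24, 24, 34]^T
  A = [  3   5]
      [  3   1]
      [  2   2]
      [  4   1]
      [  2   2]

(0, 0), (6, 0), (4, 8), (2.5, 9.5), (0, 11)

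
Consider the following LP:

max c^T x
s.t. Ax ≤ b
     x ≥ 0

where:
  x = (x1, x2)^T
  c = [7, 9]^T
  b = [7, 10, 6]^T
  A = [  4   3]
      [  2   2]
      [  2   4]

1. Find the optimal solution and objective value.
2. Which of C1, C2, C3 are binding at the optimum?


1. x1 = 1, x2 = 1, z = 16
2. C1, C3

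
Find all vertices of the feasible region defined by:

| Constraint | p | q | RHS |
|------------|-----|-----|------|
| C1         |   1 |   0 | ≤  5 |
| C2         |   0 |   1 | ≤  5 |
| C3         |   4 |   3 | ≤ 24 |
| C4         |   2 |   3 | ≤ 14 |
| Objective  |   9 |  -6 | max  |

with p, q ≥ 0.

(0, 0), (5, 0), (5, 1.333), (0, 4.667)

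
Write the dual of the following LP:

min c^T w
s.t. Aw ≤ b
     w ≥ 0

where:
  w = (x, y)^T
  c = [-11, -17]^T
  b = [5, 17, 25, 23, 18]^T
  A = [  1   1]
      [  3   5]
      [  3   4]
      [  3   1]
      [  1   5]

Primal min cᵀx s.t. Ax ≤ b, x ≥ 0  →  Dual max −bᵀy s.t. Aᵀy ≥ −c, y ≥ 0.

Maximize: z = -5y1 - 17y2 - 25y3 - 23y4 - 18y5

Subject to:
  y1 + 3y2 + 3y3 + 3y4 + y5 ≥ 11
  y1 + 5y2 + 4y3 + y4 + 5y5 ≥ 17
  y1, y2, y3, y4, y5 ≥ 0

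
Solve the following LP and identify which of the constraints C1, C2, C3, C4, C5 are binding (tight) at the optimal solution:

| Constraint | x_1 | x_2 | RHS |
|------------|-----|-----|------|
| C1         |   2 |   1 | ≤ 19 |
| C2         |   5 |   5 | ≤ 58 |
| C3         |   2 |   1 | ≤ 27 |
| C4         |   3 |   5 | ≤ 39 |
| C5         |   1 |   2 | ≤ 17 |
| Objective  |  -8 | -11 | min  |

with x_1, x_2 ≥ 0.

At x_1 = 8, x_2 = 3, compute slack b - a·x for each constraint:
  C1: 19 − 19 = 0  (binding)
  C2: 58 − 55 = 3  (slack)
  C3: 27 − 19 = 8  (slack)
  C4: 39 − 39 = 0  (binding)
  C5: 17 − 14 = 3  (slack)

Optimal: x_1 = 8, x_2 = 3
Binding: C1, C4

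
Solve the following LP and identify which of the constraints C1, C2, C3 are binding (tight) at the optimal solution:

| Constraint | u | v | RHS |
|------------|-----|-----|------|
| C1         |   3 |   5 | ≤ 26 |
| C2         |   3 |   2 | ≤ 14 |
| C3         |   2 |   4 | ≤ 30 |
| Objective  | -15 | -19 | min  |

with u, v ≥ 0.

At u = 2, v = 4, compute slack b - a·x for each constraint:
  C1: 26 − 26 = 0  (binding)
  C2: 14 − 14 = 0  (binding)
  C3: 30 − 20 = 10  (slack)

Optimal: u = 2, v = 4
Binding: C1, C2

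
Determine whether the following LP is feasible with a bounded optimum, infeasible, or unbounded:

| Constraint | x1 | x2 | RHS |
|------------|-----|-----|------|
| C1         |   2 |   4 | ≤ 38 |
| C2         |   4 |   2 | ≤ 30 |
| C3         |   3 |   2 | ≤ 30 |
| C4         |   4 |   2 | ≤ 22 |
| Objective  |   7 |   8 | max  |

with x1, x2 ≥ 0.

Feasible with a bounded optimal solution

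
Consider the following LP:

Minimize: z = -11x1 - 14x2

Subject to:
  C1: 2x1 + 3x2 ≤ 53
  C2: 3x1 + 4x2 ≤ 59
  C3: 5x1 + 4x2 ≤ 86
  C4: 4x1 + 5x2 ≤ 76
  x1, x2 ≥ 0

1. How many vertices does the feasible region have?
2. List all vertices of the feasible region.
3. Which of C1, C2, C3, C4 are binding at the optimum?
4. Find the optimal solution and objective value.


1. 5
2. (0, 0), (17.2, 0), (14, 4), (9, 8), (0, 14.75)
3. C2, C4
4. x1 = 9, x2 = 8, z = -211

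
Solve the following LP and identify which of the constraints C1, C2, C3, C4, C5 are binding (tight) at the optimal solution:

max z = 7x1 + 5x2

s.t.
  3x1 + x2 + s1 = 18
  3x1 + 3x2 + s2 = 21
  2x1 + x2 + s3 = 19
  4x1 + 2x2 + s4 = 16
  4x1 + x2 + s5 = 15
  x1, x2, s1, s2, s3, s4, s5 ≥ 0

At x1 = 1, x2 = 6, compute slack b - a·x for each constraint:
  C1: 18 − 9 = 9  (slack)
  C2: 21 − 21 = 0  (binding)
  C3: 19 − 8 = 11  (slack)
  C4: 16 − 16 = 0  (binding)
  C5: 15 − 10 = 5  (slack)

Optimal: x1 = 1, x2 = 6
Binding: C2, C4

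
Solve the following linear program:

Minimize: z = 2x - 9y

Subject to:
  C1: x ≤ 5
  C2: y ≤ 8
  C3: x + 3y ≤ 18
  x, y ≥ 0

Evaluate the objective at each vertex of the feasible region:
  z(0, 0) = 0
  z(5, 0) = 10
  z(5, 4.333) = -29
  z(0, 6) = -54  ←
The minimum is at x = 0, y = 6.

x = 0, y = 6, z = -54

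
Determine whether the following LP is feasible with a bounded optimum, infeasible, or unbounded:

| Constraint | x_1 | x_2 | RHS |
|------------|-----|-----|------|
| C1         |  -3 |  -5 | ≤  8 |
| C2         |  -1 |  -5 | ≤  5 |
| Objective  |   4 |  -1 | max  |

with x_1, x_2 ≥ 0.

Unbounded (objective can increase without bound)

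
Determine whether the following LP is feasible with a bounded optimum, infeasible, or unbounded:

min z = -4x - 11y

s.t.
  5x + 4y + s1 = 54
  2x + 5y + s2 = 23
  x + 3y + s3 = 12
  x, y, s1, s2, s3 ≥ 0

Feasible with a bounded optimal solution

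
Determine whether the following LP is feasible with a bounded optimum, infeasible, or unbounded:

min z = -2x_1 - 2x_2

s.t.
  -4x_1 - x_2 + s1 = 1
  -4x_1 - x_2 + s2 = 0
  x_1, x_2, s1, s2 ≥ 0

Unbounded (objective can decrease without bound)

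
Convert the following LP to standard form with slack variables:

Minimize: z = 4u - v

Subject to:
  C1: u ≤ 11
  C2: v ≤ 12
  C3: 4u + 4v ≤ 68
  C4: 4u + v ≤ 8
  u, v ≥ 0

min z = 4u - v

s.t.
  u + s1 = 11
  v + s2 = 12
  4u + 4v + s3 = 68
  4u + v + s4 = 8
  u, v, s1, s2, s3, s4 ≥ 0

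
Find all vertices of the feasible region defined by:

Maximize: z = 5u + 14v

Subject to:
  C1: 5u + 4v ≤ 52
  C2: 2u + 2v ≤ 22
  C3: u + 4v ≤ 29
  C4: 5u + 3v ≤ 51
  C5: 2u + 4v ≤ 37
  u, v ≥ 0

(0, 0), (10.2, 0), (9.6, 1), (8, 3), (5, 6), (0, 7.25)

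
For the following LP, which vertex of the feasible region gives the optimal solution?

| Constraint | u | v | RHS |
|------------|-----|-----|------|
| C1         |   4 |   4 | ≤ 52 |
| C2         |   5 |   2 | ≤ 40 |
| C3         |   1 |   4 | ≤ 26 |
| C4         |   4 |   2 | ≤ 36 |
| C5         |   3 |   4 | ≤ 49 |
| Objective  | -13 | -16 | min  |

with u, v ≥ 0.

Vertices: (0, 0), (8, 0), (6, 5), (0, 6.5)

Evaluate the objective at each vertex of the feasible region:
  z(0, 0) = 0
  z(8, 0) = -104
  z(6, 5) = -158  ←
  z(0, 6.5) = -104
The minimum is at u = 6, v = 5.

(6, 5)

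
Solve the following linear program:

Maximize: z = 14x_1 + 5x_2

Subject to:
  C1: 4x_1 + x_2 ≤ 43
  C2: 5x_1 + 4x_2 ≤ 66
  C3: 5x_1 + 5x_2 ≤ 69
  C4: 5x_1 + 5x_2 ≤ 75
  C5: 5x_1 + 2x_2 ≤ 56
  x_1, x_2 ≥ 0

Evaluate the objective at each vertex of the feasible region:
  z(0, 0) = 0
  z(10.75, 0) = 150.5
  z(10, 3) = 155  ←
  z(9.467, 4.333) = 154.2
  z(0, 13.8) = 69
The maximum is at x_1 = 10, x_2 = 3.

x_1 = 10, x_2 = 3, z = 155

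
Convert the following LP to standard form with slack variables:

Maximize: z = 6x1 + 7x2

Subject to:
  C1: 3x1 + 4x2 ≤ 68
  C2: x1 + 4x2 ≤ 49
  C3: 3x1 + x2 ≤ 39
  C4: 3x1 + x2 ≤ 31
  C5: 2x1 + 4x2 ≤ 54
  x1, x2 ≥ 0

max z = 6x1 + 7x2

s.t.
  3x1 + 4x2 + s1 = 68
  x1 + 4x2 + s2 = 49
  3x1 + x2 + s3 = 39
  3x1 + x2 + s4 = 31
  2x1 + 4x2 + s5 = 54
  x1, x2, s1, s2, s3, s4, s5 ≥ 0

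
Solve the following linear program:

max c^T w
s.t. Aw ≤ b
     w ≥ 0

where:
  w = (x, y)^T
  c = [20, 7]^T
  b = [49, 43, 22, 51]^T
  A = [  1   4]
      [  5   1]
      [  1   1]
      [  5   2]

Evaluate the objective at each vertex of the feasible region:
  z(0, 0) = 0
  z(8.6, 0) = 172
  z(7, 8) = 196  ←
  z(5.889, 10.78) = 193.2
  z(0, 12.25) = 85.75
The maximum is at x = 7, y = 8.

x = 7, y = 8, z = 196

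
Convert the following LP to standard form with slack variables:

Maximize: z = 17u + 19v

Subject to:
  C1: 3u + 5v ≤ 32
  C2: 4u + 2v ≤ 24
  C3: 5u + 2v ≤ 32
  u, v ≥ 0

max z = 17u + 19v

s.t.
  3u + 5v + s1 = 32
  4u + 2v + s2 = 24
  5u + 2v + s3 = 32
  u, v, s1, s2, s3 ≥ 0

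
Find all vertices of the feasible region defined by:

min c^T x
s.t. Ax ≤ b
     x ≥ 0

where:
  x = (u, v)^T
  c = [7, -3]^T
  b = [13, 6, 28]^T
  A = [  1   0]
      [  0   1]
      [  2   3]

(0, 0), (13, 0), (13, 0.6667), (5, 6), (0, 6)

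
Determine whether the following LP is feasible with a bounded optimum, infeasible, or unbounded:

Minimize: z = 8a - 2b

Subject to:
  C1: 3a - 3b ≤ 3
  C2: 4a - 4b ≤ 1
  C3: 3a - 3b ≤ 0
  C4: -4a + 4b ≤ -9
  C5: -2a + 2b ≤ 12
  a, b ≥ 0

Infeasible (no feasible solution exists)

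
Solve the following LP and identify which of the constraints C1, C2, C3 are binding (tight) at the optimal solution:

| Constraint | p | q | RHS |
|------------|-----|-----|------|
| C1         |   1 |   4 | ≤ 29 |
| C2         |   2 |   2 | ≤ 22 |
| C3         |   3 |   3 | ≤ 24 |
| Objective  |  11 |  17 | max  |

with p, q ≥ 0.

At p = 1, q = 7, compute slack b - a·x for each constraint:
  C1: 29 − 29 = 0  (binding)
  C2: 22 − 16 = 6  (slack)
  C3: 24 − 24 = 0  (binding)

Optimal: p = 1, q = 7
Binding: C1, C3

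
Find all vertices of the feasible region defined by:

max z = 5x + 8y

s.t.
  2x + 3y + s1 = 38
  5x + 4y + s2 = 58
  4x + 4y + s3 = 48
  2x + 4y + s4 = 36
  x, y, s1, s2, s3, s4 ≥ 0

(0, 0), (11.6, 0), (10, 2), (6, 6), (0, 9)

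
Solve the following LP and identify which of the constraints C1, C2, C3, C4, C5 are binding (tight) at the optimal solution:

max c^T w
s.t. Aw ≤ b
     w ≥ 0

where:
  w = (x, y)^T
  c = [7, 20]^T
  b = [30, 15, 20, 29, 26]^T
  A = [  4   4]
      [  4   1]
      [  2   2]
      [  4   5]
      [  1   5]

At x = 1, y = 5, compute slack b - a·x for each constraint:
  C1: 30 − 24 = 6  (slack)
  C2: 15 − 9 = 6  (slack)
  C3: 20 − 12 = 8  (slack)
  C4: 29 − 29 = 0  (binding)
  C5: 26 − 26 = 0  (binding)

Optimal: x = 1, y = 5
Binding: C4, C5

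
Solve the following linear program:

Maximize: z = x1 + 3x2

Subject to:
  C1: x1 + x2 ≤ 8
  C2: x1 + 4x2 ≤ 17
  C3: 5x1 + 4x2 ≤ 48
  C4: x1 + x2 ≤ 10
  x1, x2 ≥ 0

Evaluate the objective at each vertex of the feasible region:
  z(0, 0) = 0
  z(8, 0) = 8
  z(5, 3) = 14  ←
  z(0, 4.25) = 12.75
The maximum is at x1 = 5, x2 = 3.

x1 = 5, x2 = 3, z = 14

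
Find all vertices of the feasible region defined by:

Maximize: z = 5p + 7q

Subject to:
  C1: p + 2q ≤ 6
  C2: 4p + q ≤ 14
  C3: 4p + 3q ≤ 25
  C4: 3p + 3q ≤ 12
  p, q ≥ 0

(0, 0), (3.5, 0), (3.333, 0.6667), (2, 2), (0, 3)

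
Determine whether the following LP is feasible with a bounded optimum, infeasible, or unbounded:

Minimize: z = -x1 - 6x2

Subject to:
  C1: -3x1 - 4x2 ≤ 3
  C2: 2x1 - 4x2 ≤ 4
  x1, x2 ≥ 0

Unbounded (objective can decrease without bound)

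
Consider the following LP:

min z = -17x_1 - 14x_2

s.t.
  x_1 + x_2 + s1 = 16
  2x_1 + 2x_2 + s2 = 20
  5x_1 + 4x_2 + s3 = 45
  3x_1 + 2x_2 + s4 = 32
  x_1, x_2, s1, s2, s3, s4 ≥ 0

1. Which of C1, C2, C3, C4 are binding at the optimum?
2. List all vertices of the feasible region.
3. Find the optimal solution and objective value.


1. C2, C3
2. (0, 0), (9, 0), (5, 5), (0, 10)
3. x_1 = 5, x_2 = 5, z = -155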